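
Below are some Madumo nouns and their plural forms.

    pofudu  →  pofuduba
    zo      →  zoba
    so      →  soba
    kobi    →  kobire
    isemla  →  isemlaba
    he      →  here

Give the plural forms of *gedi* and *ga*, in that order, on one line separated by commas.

gedire, gaba

The alternation tracks the last vowel of the stem — -re when the last vowel of the stem is a front vowel (*kobi*, *he*); -ba when the last vowel of the stem is a back vowel (*pofudu*, *zo*, *so*, *isemla*).
Since the last vowel of *gedi* is /i/ (a front vowel), it takes -re, giving *gedire*.
*ga*: last vowel = /a/, a back vowel → -ba → *gaba*.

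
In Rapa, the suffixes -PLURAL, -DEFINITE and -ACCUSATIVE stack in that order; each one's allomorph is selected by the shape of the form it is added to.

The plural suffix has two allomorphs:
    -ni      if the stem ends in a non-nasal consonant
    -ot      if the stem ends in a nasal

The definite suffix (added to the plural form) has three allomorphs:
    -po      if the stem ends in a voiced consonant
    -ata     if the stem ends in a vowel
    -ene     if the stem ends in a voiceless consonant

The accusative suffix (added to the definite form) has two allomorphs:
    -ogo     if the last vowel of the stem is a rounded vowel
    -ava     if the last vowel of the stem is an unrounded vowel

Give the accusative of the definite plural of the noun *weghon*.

The final consonant of *weghon* is /n/, which is a nasal, so the plural suffix is -ot, giving *weghonot*.
Since the final sound of the plural form *weghonot* is /t/ (a voiceless consonant), it takes -ene, giving *weghonotene*.
The definite form *weghonotene*: last vowel = /e/, an unrounded vowel → -ava → *weghonoteneava*.

weghonoteneava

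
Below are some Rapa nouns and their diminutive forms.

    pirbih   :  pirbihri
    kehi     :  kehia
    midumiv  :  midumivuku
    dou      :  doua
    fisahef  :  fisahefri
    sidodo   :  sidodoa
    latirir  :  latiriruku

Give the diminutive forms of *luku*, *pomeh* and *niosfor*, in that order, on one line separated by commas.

The alternation tracks the final sound of the stem — -ri when the stem ends in a voiceless consonant (*pirbih*, *fisahef*); -uku when the stem ends in a voiced consonant (*midumiv*, *latirir*); -a when the stem ends in a vowel (*kehi*, *dou*, *sidodo*).
*luku* — final sound /u/ (a vowel) → -a → *lukua*.
*pomeh* — final sound /h/ (a voiceless consonant) → -ri → *pomehri*.
*niosfor*: final sound = /r/, a voiced consonant → -uku → *niosforuku*.

lukua, pomehri, niosforuku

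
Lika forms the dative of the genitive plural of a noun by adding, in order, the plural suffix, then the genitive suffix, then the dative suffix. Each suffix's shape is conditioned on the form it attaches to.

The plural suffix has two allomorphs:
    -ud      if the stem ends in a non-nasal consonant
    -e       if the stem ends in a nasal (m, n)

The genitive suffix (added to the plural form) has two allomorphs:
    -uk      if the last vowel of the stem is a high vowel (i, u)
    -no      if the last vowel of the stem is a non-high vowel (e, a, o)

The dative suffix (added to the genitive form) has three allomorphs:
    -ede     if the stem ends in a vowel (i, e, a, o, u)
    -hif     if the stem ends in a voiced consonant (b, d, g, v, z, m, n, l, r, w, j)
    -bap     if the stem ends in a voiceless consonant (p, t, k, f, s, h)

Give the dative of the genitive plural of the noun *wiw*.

wiwudukbap

*wiw*: final consonant = /w/, non-nasal → -ud → *wiwud*.
The plural form *wiwud*: last vowel = /u/, a high vowel → -uk → *wiwuduk*.
Since the final sound of the genitive form *wiwuduk* is /k/ (a voiceless consonant), it takes -bap, giving *wiwudukbap*.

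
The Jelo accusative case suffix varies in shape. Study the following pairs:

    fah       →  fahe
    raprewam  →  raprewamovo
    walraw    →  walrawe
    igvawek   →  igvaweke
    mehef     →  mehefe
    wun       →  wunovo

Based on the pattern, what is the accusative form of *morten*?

The pattern is nasality of the final consonant: -ovo when the stem ends in a nasal (*raprewam*, *wun*); -e when the stem ends in a non-nasal consonant (*fah*, *walraw*, *igvawek*, *mehef*).
*morten*: final consonant = /n/, a nasal → -ovo → *mortenovo*.

mortenovo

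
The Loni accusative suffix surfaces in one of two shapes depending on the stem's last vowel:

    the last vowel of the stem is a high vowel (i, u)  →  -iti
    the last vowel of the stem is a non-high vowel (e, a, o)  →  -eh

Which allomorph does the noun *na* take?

*na* — last vowel /a/ (a non-high vowel) → -eh.

-eh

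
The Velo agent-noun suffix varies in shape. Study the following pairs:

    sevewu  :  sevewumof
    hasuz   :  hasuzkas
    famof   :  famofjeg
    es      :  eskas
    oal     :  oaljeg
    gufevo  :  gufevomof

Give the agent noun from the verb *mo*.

momof

The pattern is sibilance of the final sound: -kas when the stem ends in a sibilant (*hasuz*, *es*); -jeg when the stem ends in a non-sibilant consonant (*famof*, *oal*); -mof when the stem ends in a vowel (*sevewu*, *gufevo*).
*mo*: final sound = /o/, a vowel → -mof → *momof*.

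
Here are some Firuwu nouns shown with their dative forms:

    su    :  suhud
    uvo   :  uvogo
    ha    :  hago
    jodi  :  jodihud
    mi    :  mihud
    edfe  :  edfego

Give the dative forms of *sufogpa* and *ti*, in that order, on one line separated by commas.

The suffix is conditioned by the last vowel: -hud when the last vowel of the stem is a high vowel (*su*, *jodi*, *mi*); -go when the last vowel of the stem is a non-high vowel (*uvo*, *ha*, *edfe*).
*sufogpa*: last vowel = /a/, a non-high vowel → -go → *sufogpago*.
Since the last vowel of *ti* is /i/ (a high vowel), it takes -hud, giving *tihud*.

sufogpago, tihud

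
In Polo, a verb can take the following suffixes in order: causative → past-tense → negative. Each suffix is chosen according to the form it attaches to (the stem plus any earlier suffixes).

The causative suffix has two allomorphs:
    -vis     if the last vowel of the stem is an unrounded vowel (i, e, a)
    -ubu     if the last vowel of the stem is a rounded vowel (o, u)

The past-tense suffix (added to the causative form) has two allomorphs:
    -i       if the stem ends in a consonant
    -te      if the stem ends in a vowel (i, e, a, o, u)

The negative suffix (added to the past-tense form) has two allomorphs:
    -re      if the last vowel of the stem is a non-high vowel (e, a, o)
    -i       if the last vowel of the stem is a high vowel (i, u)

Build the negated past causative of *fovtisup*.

*fovtisup* — last vowel /u/ (a rounded vowel) → -ubu → *fovtisupubu*.
The final sound of the causative form *fovtisupubu* is /u/, which is a vowel, so the past-tense suffix is -te, giving *fovtisupubute*.
The past-tense form *fovtisupubute*: last vowel = /e/, a non-high vowel → -re → *fovtisupubutere*.

fovtisupubutere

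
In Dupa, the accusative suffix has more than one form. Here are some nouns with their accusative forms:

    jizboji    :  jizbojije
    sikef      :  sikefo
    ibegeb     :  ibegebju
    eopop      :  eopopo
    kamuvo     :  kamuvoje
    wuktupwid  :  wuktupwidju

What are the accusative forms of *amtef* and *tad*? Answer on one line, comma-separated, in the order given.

amtefo, tadju

The suffix is conditioned by the final sound: -o when the stem ends in a voiceless consonant (*sikef*, *eopop*); -ju when the stem ends in a voiced consonant (*ibegeb*, *wuktupwid*); -je when the stem ends in a vowel (*jizboji*, *kamuvo*).
*amtef* — final sound /f/ (a voiceless consonant) → -o → *amtefo*.
Since the final sound of *tad* is /d/ (a voiced consonant), it takes -ju, giving *tadju*.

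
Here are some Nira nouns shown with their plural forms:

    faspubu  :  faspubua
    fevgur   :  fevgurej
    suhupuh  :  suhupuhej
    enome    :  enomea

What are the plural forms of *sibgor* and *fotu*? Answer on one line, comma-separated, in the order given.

The suffix is conditioned by the final sound: -ej when the stem ends in a consonant (*fevgur*, *suhupuh*); -a when the stem ends in a vowel (*faspubu*, *enome*).
*sibgor* — final sound /r/ (a consonant) → -ej → *sibgorej*.
*fotu* — final sound /u/ (a vowel) → -a → *fotua*.

sibgorej, fotua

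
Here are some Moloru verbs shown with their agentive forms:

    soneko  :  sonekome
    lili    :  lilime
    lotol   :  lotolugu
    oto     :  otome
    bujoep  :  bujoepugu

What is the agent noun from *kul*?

The suffix is conditioned by the final sound: -ugu when the stem ends in a consonant (*lotol*, *bujoep*); -me when the stem ends in a vowel (*soneko*, *lili*, *oto*).
Since the final sound of *kul* is /l/ (a consonant), it takes -ugu, giving *kulugu*.

kulugu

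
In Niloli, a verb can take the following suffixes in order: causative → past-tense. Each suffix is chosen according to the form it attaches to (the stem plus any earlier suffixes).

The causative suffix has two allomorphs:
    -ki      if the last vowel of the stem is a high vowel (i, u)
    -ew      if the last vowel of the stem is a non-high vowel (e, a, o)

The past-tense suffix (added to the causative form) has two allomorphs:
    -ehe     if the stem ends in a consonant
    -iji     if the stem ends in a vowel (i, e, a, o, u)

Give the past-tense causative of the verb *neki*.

nekikiiji

*neki* — last vowel /i/ (a high vowel) → -ki → *nekiki*.
Since the final sound of the causative form *nekiki* is /i/ (a vowel), it takes -iji, giving *nekikiiji*.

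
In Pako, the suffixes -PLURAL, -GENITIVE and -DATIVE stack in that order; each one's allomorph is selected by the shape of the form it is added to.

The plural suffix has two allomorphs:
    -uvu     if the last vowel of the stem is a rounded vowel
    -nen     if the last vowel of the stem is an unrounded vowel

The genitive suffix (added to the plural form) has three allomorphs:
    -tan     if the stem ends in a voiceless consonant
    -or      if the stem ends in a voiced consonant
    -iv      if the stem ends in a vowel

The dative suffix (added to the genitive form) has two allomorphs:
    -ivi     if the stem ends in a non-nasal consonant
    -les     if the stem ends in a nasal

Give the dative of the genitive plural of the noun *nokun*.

nokunuvuivivi

*nokun* — last vowel /u/ (a rounded vowel) → -uvu → *nokunuvu*.
The plural form *nokunuvu*: final sound = /u/, a vowel → -iv → *nokunuvuiv*.
The genitive form *nokunuvuiv*: final consonant = /v/, non-nasal → -ivi → *nokunuvuivivi*.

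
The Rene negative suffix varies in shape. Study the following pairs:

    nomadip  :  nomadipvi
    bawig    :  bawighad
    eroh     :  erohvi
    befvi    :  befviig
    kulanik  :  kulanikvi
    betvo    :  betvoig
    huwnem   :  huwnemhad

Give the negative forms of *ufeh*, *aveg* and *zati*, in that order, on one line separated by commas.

The alternation tracks the final sound of the stem — -vi when the stem ends in a voiceless consonant (*nomadip*, *eroh*, *kulanik*); -had when the stem ends in a voiced consonant (*bawig*, *huwnem*); -ig when the stem ends in a vowel (*befvi*, *betvo*).
*ufeh*: final sound = /h/, a voiceless consonant → -vi → *ufehvi*.
*aveg* — final sound /g/ (a voiced consonant) → -had → *aveghad*.
*zati* — final sound /i/ (a vowel) → -ig → *zatiig*.

ufehvi, aveghad, zatiig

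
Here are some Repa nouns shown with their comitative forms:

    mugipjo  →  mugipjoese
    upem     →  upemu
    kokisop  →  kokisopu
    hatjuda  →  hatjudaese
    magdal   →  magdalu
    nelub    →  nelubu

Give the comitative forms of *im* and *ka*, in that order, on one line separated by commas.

The alternation tracks the final sound of the stem — -u when the stem ends in a consonant (*upem*, *kokisop*, *magdal*, *nelub*); -ese when the stem ends in a vowel (*mugipjo*, *hatjuda*).
*im* — final sound /m/ (a consonant) → -u → *imu*.
*ka* — final sound /a/ (a vowel) → -ese → *kaese*.

imu, kaese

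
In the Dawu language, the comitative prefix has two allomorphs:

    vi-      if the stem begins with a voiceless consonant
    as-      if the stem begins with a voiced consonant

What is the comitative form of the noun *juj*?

asjuj

The first consonant of *juj* is /j/, which is voiced, so the prefix is as-, giving *asjuj*.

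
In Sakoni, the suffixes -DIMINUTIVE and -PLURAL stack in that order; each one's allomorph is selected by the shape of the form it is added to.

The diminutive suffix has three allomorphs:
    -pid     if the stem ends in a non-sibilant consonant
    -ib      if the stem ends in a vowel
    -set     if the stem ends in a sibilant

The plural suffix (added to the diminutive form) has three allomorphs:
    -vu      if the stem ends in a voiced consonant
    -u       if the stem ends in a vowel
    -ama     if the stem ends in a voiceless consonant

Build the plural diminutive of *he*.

heibvu

The final sound of *he* is /e/, which is a vowel, so the diminutive suffix is -ib, giving *heib*.
The diminutive form *heib* — final sound /b/ (a voiced consonant) → -vu → *heibvu*.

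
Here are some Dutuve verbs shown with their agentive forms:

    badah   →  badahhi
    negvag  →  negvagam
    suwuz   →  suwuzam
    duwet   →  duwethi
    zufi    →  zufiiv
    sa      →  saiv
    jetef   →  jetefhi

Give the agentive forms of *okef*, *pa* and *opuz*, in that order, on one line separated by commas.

okefhi, paiv, opuzam

The pattern is voicing of the final sound: -hi when the stem ends in a voiceless consonant (*badah*, *duwet*, *jetef*); -am when the stem ends in a voiced consonant (*negvag*, *suwuz*); -iv when the stem ends in a vowel (*zufi*, *sa*).
Since the final sound of *okef* is /f/ (a voiceless consonant), it takes -hi, giving *okefhi*.
*pa* — final sound /a/ (a vowel) → -iv → *paiv*.
The final sound of *opuz* is /z/, which is a voiced consonant, so the suffix is -am, giving *opuzam*.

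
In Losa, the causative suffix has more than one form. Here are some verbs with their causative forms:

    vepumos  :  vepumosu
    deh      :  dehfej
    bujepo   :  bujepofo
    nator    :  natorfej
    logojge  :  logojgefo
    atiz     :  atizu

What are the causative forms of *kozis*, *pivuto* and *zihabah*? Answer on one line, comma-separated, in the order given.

The alternation tracks the final sound of the stem — -u when the stem ends in a sibilant (*vepumos*, *atiz*); -fej when the stem ends in a non-sibilant consonant (*deh*, *nator*); -fo when the stem ends in a vowel (*bujepo*, *logojge*).
The final sound of *kozis* is /s/, which is a sibilant, so the suffix is -u, giving *kozisu*.
*pivuto*: final sound = /o/, a vowel → -fo → *pivutofo*.
Since the final sound of *zihabah* is /h/ (a non-sibilant consonant), it takes -fej, giving *zihabahfej*.

kozisu, pivutofo, zihabahfej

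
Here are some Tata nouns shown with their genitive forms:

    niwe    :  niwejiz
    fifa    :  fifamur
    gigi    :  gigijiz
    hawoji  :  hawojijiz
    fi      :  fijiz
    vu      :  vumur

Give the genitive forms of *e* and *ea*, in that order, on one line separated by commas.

ejiz, eamur

The pattern is front/back vowel harmony: -jiz when the last vowel of the stem is a front vowel (*niwe*, *gigi*, *hawoji*, *fi*); -mur when the last vowel of the stem is a back vowel (*fifa*, *vu*).
Since the last vowel of *e* is /e/ (a front vowel), it takes -jiz, giving *ejiz*.
*ea* — last vowel /a/ (a back vowel) → -mur → *eamur*.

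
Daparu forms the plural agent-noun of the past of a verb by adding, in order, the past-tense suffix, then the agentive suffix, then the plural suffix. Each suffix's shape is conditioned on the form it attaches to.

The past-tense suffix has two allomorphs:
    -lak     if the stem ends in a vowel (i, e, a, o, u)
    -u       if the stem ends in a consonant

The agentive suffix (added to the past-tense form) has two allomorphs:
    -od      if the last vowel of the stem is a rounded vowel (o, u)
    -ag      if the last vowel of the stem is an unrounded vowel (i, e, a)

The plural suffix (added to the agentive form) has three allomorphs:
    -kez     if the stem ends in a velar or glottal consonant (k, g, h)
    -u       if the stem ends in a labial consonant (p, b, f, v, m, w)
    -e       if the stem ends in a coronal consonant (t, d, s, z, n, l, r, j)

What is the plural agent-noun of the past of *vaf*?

vafuode

Since the final sound of *vaf* is /f/ (a consonant), it takes -u, giving *vafu*.
Since the last vowel of the past-tense form *vafu* is /u/ (a rounded vowel), it takes -od, giving *vafuod*.
The agentive form *vafuod* — final consonant /d/ (coronal) → -e → *vafuode*.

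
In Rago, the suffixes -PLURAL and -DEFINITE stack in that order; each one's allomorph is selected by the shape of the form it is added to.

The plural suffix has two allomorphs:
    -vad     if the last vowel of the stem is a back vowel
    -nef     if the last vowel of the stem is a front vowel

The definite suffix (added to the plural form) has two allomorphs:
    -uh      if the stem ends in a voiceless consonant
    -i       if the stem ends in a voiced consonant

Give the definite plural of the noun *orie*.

orienefuh

*orie*: last vowel = /e/, a front vowel → -nef → *orienef*.
The plural form *orienef* — final consonant /f/ (voiceless) → -uh → *orienefuh*.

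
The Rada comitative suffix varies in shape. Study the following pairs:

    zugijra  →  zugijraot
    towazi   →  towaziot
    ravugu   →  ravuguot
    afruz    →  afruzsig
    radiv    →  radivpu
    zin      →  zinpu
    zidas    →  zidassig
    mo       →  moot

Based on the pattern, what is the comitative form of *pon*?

ponpu

The alternation tracks the final sound of the stem — -sig when the stem ends in a sibilant (*afruz*, *zidas*); -pu when the stem ends in a non-sibilant consonant (*radiv*, *zin*); -ot when the stem ends in a vowel (*zugijra*, *towazi*, *ravugu*, *mo*).
The final sound of *pon* is /n/, which is a non-sibilant consonant, so the suffix is -pu, giving *ponpu*.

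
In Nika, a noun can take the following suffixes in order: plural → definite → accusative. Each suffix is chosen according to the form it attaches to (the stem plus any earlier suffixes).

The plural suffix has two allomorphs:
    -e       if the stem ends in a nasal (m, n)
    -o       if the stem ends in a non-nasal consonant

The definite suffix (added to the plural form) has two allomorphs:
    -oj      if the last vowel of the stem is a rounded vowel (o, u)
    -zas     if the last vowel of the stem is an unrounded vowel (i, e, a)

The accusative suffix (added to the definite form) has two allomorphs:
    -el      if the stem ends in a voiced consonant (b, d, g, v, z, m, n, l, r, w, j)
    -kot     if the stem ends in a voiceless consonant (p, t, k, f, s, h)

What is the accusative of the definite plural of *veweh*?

*veweh*: final consonant = /h/, non-nasal → -o → *veweho*.
The plural form *veweho*: last vowel = /o/, a rounded vowel → -oj → *vewehooj*.
The definite form *vewehooj*: final consonant = /j/, voiced → -el → *vewehoojel*.

vewehoojel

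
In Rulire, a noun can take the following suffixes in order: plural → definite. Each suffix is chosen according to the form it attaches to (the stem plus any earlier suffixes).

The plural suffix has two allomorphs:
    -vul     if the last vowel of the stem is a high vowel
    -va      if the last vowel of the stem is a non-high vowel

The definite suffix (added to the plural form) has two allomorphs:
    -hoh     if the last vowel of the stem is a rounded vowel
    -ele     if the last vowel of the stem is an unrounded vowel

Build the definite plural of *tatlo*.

*tatlo*: last vowel = /o/, a non-high vowel → -va → *tatlova*.
The plural form *tatlova* — last vowel /a/ (an unrounded vowel) → -ele → *tatlovaele*.

tatlovaele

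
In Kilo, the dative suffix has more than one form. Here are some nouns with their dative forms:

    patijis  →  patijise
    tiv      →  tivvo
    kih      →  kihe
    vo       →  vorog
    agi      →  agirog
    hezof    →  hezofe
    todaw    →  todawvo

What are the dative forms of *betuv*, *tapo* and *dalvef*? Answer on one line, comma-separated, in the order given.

Looking at the final sound of each stem: -e when the stem ends in a voiceless consonant (*patijis*, *kih*, *hezof*); -vo when the stem ends in a voiced consonant (*tiv*, *todaw*); -rog when the stem ends in a vowel (*vo*, *agi*).
*betuv* — final sound /v/ (a voiced consonant) → -vo → *betuvvo*.
Since the final sound of *tapo* is /o/ (a vowel), it takes -rog, giving *taporog*.
*dalvef*: final sound = /f/, a voiceless consonant → -e → *dalvefe*.

betuvvo, taporog, dalvefe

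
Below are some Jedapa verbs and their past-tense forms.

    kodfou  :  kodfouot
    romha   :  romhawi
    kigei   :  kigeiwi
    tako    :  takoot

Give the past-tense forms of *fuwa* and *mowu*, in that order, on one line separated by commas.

The suffix is conditioned by the last vowel: -ot when the last vowel of the stem is a rounded vowel (*kodfou*, *tako*); -wi when the last vowel of the stem is an unrounded vowel (*romha*, *kigei*).
*fuwa*: last vowel = /a/, an unrounded vowel → -wi → *fuwawi*.
*mowu* — last vowel /u/ (a rounded vowel) → -ot → *mowuot*.

fuwawi, mowuot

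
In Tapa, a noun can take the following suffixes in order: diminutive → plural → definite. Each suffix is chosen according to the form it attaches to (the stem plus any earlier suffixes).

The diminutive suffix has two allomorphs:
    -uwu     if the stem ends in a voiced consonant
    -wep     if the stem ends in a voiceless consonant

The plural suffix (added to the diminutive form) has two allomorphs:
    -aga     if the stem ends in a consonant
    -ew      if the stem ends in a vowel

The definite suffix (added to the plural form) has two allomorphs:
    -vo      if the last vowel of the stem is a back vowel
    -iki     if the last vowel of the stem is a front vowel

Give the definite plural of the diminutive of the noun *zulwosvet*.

zulwosvetwepagavo

*zulwosvet* — final consonant /t/ (voiceless) → -wep → *zulwosvetwep*.
The diminutive form *zulwosvetwep* — final sound /p/ (a consonant) → -aga → *zulwosvetwepaga*.
The plural form *zulwosvetwepaga* — last vowel /a/ (a back vowel) → -vo → *zulwosvetwepagavo*.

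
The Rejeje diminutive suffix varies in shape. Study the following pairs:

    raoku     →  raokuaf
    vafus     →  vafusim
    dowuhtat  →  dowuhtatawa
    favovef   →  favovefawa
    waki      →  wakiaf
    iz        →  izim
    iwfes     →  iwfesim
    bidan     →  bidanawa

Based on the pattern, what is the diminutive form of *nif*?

nifawa

The pattern is sibilance of the final sound: -im when the stem ends in a sibilant (*vafus*, *iz*, *iwfes*); -awa when the stem ends in a non-sibilant consonant (*dowuhtat*, *favovef*, *bidan*); -af when the stem ends in a vowel (*raoku*, *waki*).
*nif*: final sound = /f/, a non-sibilant consonant → -awa → *nifawa*.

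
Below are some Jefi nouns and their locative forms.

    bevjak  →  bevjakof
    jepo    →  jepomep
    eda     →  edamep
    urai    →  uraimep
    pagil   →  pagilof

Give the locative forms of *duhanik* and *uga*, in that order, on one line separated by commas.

The suffix is conditioned by the final sound: -of when the stem ends in a consonant (*bevjak*, *pagil*); -mep when the stem ends in a vowel (*jepo*, *eda*, *urai*).
*duhanik* — final sound /k/ (a consonant) → -of → *duhanikof*.
Since the final sound of *uga* is /a/ (a vowel), it takes -mep, giving *ugamep*.

duhanikof, ugamep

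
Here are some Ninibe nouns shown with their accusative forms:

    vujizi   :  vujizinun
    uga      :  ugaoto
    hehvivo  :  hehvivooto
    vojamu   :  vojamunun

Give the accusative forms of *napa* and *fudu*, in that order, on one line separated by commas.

The suffix is conditioned by the last vowel: -nun when the last vowel of the stem is a high vowel (*vujizi*, *vojamu*); -oto when the last vowel of the stem is a non-high vowel (*uga*, *hehvivo*).
Since the last vowel of *napa* is /a/ (a non-high vowel), it takes -oto, giving *napaoto*.
*fudu* — last vowel /u/ (a high vowel) → -nun → *fudunun*.

napaoto, fudunun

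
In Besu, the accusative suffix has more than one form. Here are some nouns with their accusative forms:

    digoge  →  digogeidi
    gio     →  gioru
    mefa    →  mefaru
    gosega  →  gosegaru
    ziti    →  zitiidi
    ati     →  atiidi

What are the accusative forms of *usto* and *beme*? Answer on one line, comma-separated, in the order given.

ustoru, bemeidi

The alternation tracks the last vowel of the stem — -idi when the last vowel of the stem is a front vowel (*digoge*, *ziti*, *ati*); -ru when the last vowel of the stem is a back vowel (*gio*, *mefa*, *gosega*).
*usto*: last vowel = /o/, a back vowel → -ru → *ustoru*.
The last vowel of *beme* is /e/, which is a front vowel, so the suffix is -idi, giving *bemeidi*.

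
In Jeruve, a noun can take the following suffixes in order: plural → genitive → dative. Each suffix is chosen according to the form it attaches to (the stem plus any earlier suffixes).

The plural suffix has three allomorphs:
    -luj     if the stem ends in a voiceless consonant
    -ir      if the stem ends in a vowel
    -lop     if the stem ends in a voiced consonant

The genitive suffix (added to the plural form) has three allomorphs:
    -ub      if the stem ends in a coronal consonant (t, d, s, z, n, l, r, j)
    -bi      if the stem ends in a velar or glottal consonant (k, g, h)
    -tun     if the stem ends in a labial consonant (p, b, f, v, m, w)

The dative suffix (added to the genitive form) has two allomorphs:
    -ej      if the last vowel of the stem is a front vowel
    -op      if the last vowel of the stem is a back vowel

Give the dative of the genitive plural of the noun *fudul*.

fudulloptunop

*fudul* — final sound /l/ (a voiced consonant) → -lop → *fudullop*.
The plural form *fudullop*: final consonant = /p/, labial → -tun → *fudulloptun*.
The genitive form *fudulloptun* — last vowel /u/ (a back vowel) → -op → *fudulloptunop*.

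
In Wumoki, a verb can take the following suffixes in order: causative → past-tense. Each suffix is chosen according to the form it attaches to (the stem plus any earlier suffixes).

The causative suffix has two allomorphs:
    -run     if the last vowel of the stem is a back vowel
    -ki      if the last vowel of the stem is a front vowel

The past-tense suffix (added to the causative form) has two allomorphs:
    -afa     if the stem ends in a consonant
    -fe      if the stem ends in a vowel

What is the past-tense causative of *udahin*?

The last vowel of *udahin* is /i/, which is a front vowel, so the causative suffix is -ki, giving *udahinki*.
The final sound of the causative form *udahinki* is /i/, which is a vowel, so the past-tense suffix is -fe, giving *udahinkife*.

udahinkife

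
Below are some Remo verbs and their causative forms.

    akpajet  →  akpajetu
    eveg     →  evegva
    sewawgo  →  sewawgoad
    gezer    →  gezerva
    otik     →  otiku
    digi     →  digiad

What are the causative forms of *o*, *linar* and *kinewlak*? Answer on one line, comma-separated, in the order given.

The pattern is voicing of the final sound: -u when the stem ends in a voiceless consonant (*akpajet*, *otik*); -va when the stem ends in a voiced consonant (*eveg*, *gezer*); -ad when the stem ends in a vowel (*sewawgo*, *digi*).
*o*: final sound = /o/, a vowel → -ad → *oad*.
Since the final sound of *linar* is /r/ (a voiced consonant), it takes -va, giving *linarva*.
*kinewlak* — final sound /k/ (a voiceless consonant) → -u → *kinewlaku*.

oad, linarva, kinewlaku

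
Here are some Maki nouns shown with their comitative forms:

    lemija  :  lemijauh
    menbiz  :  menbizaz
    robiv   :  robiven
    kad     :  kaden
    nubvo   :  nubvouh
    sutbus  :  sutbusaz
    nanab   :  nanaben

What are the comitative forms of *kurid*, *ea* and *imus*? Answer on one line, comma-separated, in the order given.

kuriden, eauh, imusaz

The alternation tracks the final sound of the stem — -az when the stem ends in a sibilant (*menbiz*, *sutbus*); -en when the stem ends in a non-sibilant consonant (*robiv*, *kad*, *nanab*); -uh when the stem ends in a vowel (*lemija*, *nubvo*).
*kurid*: final sound = /d/, a non-sibilant consonant → -en → *kuriden*.
Since the final sound of *ea* is /a/ (a vowel), it takes -uh, giving *eauh*.
Since the final sound of *imus* is /s/ (a sibilant), it takes -az, giving *imusaz*.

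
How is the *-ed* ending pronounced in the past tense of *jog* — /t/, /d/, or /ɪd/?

The stem *jog* ends in a voiced sound other than /d/.
The -ed suffix is realized as /ɪd/ after /t, d/; as /t/ after other voiceless consonants; and as /d/ after other voiced sounds.
So -ed on *jog* is pronounced /d/.

/d/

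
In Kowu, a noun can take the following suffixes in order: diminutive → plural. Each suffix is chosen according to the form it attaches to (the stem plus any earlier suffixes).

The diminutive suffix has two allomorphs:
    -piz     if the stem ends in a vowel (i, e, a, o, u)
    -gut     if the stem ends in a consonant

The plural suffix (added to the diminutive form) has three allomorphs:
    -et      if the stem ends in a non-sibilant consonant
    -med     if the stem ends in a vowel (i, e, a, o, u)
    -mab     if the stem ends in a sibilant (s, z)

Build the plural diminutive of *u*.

The final sound of *u* is /u/, which is a vowel, so the diminutive suffix is -piz, giving *upiz*.
The diminutive form *upiz*: final sound = /z/, a sibilant → -mab → *upizmab*.

upizmab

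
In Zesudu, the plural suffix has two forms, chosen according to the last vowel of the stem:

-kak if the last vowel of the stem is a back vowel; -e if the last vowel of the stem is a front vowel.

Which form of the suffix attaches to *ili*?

-e

*ili*: last vowel = /i/, a front vowel → -e.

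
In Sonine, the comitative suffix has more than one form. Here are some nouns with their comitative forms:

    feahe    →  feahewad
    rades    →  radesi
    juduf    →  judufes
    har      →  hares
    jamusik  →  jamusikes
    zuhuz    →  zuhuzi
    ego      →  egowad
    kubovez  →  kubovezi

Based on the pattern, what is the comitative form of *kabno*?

Looking at the final sound of each stem: -i when the stem ends in a sibilant (*rades*, *zuhuz*, *kubovez*); -es when the stem ends in a non-sibilant consonant (*juduf*, *har*, *jamusik*); -wad when the stem ends in a vowel (*feahe*, *ego*).
*kabno* — final sound /o/ (a vowel) → -wad → *kabnowad*.

kabnowad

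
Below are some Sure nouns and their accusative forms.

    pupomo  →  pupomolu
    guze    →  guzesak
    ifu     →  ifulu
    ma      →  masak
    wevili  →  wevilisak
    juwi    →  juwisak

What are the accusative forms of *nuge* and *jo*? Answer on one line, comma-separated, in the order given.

nugesak, jolu

The pattern is rounding harmony: -lu when the last vowel of the stem is a rounded vowel (*pupomo*, *ifu*); -sak when the last vowel of the stem is an unrounded vowel (*guze*, *ma*, *wevili*, *juwi*).
Since the last vowel of *nuge* is /e/ (an unrounded vowel), it takes -sak, giving *nugesak*.
*jo* — last vowel /o/ (a rounded vowel) → -lu → *jolu*.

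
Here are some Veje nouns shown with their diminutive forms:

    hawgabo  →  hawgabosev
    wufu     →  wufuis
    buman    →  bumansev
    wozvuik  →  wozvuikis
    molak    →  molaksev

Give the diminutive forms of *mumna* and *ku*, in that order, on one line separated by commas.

mumnasev, kuis

The alternation tracks the last vowel of the stem — -is when the last vowel of the stem is a high vowel (*wufu*, *wozvuik*); -sev when the last vowel of the stem is a non-high vowel (*hawgabo*, *buman*, *molak*).
*mumna*: last vowel = /a/, a non-high vowel → -sev → *mumnasev*.
*ku* — last vowel /u/ (a high vowel) → -is → *kuis*.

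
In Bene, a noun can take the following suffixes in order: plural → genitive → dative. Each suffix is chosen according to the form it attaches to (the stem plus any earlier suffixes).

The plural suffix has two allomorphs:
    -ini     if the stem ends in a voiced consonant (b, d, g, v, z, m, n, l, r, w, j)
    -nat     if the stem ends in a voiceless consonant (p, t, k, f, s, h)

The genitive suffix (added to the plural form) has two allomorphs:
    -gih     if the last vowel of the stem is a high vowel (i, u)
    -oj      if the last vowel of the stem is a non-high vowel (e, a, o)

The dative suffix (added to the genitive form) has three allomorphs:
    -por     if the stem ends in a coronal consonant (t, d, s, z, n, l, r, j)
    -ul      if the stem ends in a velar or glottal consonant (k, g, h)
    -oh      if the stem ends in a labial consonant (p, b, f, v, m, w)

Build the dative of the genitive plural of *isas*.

*isas* — final consonant /s/ (voiceless) → -nat → *isasnat*.
The plural form *isasnat*: last vowel = /a/, a non-high vowel → -oj → *isasnatoj*.
The genitive form *isasnatoj*: final consonant = /j/, coronal → -por → *isasnatojpor*.

isasnatojpor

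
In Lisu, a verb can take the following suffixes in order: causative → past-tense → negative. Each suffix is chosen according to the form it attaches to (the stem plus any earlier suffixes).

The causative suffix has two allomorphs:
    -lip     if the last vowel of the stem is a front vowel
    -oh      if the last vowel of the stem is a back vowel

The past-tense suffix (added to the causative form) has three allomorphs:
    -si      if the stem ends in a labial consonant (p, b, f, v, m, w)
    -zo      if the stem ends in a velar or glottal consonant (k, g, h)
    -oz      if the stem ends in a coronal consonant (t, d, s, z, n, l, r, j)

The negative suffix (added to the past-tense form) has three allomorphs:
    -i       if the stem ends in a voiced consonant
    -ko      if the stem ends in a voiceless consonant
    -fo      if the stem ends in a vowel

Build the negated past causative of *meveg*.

The last vowel of *meveg* is /e/, which is a front vowel, so the causative suffix is -lip, giving *meveglip*.
Since the final consonant of the causative form *meveglip* is /p/ (labial), it takes -si, giving *meveglipsi*.
The past-tense form *meveglipsi* — final sound /i/ (a vowel) → -fo → *meveglipsifo*.

meveglipsifo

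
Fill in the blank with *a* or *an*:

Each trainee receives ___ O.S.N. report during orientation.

an

The indefinite article is chosen by the initial *sound* of the following word, not its spelling.
The initialism *O.S.N.* is read letter by letter; the first letter, O, is pronounced /oʊ/, which begins with a vowel sound.
So the article is *an*: Each trainee receives an O.S.N. report during orientation.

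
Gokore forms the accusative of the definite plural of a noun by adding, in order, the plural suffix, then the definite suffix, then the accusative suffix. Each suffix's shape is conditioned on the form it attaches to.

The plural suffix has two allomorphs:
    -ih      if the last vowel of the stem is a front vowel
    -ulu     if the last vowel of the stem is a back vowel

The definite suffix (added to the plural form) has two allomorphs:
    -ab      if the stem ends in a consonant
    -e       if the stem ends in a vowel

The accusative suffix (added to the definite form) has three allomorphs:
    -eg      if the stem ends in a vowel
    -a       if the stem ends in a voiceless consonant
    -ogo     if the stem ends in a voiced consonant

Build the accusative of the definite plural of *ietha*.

The last vowel of *ietha* is /a/, which is a back vowel, so the plural suffix is -ulu, giving *iethaulu*.
The plural form *iethaulu* — final sound /u/ (a vowel) → -e → *iethaulue*.
Since the final sound of the definite form *iethaulue* is /e/ (a vowel), it takes -eg, giving *iethaulueeg*.

iethaulueeg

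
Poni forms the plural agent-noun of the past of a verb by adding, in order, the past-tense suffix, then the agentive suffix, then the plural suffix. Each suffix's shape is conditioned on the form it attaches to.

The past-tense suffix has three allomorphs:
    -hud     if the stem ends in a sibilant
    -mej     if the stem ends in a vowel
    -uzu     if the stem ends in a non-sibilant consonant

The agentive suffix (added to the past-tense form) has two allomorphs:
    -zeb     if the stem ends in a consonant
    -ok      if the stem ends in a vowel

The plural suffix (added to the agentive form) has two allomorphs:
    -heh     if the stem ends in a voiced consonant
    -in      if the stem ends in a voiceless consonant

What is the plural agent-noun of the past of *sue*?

*sue*: final sound = /e/, a vowel → -mej → *suemej*.
The past-tense form *suemej*: final sound = /j/, a consonant → -zeb → *suemejzeb*.
The final consonant of the agentive form *suemejzeb* is /b/, which is voiced, so the plural suffix is -heh, giving *suemejzebheh*.

suemejzebheh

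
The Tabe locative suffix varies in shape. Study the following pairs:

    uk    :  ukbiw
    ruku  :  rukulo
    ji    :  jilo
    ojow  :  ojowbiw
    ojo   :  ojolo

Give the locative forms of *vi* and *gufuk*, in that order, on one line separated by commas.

The pattern is consonant vs. vowel: -biw when the stem ends in a consonant (*uk*, *ojow*); -lo when the stem ends in a vowel (*ruku*, *ji*, *ojo*).
Since the final sound of *vi* is /i/ (a vowel), it takes -lo, giving *vilo*.
The final sound of *gufuk* is /k/, which is a consonant, so the suffix is -biw, giving *gufukbiw*.

vilo, gufukbiw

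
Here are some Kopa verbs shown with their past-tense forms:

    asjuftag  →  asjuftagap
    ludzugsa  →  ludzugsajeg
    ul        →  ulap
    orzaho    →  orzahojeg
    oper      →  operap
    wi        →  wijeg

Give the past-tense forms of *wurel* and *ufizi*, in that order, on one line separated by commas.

wurelap, ufizijeg

The pattern is consonant vs. vowel: -ap when the stem ends in a consonant (*asjuftag*, *ul*, *oper*); -jeg when the stem ends in a vowel (*ludzugsa*, *orzaho*, *wi*).
*wurel*: final sound = /l/, a consonant → -ap → *wurelap*.
*ufizi* — final sound /i/ (a vowel) → -jeg → *ufizijeg*.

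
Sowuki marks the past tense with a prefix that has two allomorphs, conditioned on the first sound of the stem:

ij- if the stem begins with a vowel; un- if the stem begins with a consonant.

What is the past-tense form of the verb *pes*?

unpes

The first sound of *pes* is /p/, which is a consonant, so the prefix is un-, giving *unpes*.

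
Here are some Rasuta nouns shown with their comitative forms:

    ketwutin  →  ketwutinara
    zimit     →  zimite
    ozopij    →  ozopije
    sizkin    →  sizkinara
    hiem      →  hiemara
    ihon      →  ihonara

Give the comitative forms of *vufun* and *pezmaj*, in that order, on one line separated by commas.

vufunara, pezmaje

The pattern is nasality of the final consonant: -ara when the stem ends in a nasal (*ketwutin*, *sizkin*, *hiem*, *ihon*); -e when the stem ends in a non-nasal consonant (*zimit*, *ozopij*).
The final consonant of *vufun* is /n/, which is a nasal, so the suffix is -ara, giving *vufunara*.
*pezmaj*: final consonant = /j/, non-nasal → -e → *pezmaje*.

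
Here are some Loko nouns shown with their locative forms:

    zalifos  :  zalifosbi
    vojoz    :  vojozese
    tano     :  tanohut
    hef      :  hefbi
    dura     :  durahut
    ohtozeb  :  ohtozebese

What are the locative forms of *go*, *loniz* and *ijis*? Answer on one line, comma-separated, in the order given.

The alternation tracks the final sound of the stem — -bi when the stem ends in a voiceless consonant (*zalifos*, *hef*); -ese when the stem ends in a voiced consonant (*vojoz*, *ohtozeb*); -hut when the stem ends in a vowel (*tano*, *dura*).
*go*: final sound = /o/, a vowel → -hut → *gohut*.
*loniz*: final sound = /z/, a voiced consonant → -ese → *lonizese*.
*ijis*: final sound = /s/, a voiceless consonant → -bi → *ijisbi*.

gohut, lonizese, ijisbi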